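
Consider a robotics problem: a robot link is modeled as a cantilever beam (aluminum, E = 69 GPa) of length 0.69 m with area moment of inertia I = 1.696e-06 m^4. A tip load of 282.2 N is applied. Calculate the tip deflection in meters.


delta = F*L^3/(3*E*I) = 282.2*0.69^3/(3*6.900e+10*1.696e-06)
      = 92.7052398/351072 = 2.6406e-04

2.6406e-04 m


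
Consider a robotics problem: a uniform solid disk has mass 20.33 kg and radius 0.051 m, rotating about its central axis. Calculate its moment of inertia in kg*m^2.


I = (1/2)*m*R^2 = 0.5*20.33*0.051^2 = 0.0264

0.0264 kg*m^2


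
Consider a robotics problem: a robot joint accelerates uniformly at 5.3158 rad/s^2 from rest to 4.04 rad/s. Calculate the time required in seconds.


t = delta_omega / alpha = 4.04 / 5.3158 = 0.7600

0.7600 s


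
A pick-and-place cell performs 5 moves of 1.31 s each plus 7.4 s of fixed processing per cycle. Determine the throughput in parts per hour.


T_cycle = 5*1.31 + 7.4 = 13.9500 s
rate = 3600/T = 258.0645

258.0645 parts/hour


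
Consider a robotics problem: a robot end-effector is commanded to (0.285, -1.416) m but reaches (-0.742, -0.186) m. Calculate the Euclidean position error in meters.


dx = -0.742 - (0.285) = -1.0270, dy = -0.186 - (-1.416) = 1.2300
err = sqrt(1.054729 + 1.512900) = 1.6024

1.6024 m


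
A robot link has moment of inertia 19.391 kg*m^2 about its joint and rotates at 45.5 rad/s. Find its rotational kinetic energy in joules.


KE = (1/2)*I*omega^2 = 0.5*19.391*45.5^2 = 20072.1089

20072.1089 J


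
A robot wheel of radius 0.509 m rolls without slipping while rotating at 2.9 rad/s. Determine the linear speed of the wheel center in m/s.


v = omega * r = 2.9 * 0.509 = 1.4761

1.4761 m/s


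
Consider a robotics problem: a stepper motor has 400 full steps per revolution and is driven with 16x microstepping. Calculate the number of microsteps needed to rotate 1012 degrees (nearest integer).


step_size = 360/(400*16) = 360/6400 = 0.056250 deg
n = 1012/(360/6400) = 1012*6400/360 = 17991.1111 -> 17991

17991 steps


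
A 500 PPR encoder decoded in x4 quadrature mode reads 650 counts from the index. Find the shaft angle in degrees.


angle = counts * 360 / (PPR*4) = 650 * 360 / 2000 = 117.0000

117.0000 degrees


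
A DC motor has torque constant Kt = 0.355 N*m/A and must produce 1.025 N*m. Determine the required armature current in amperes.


I = tau / Kt = 1.025/0.355 = 2.8873

2.8873 A


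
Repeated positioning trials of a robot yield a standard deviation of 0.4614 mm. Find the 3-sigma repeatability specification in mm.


repeatability = 3*sigma = 3*0.4614 = 1.3842

1.3842 mm


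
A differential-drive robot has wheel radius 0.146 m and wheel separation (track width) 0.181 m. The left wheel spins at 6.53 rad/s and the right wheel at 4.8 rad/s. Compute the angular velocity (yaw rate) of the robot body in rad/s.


omega = r*(wR - wL)/L = 0.146*(4.8 - (6.53))/0.181 = -1.3955

-1.3955 rad/s


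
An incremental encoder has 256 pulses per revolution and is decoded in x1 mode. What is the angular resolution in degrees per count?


resolution = 360 / (PPR * 1) = 360 / 256 = 1.4062

1.4062 degrees


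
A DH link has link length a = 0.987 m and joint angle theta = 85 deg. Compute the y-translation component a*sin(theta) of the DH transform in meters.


a*sin(theta) = 0.987*sin(85 deg) = 0.9832

0.9832 m


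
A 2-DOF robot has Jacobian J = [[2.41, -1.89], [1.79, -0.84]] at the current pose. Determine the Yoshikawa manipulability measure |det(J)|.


det(J) = 2.41*-0.84 - (-1.89)*(1.79) = 1.3587
|det(J)| = 1.3587

1.3587


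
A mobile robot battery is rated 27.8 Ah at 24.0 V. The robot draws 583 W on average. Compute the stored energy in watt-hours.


E = capacity * V = 27.8*24.0 = 667.2000

667.2000 Wh


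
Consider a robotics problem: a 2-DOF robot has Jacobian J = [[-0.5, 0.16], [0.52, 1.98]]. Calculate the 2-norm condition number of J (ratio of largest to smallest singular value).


JJ^T eigenvalues: trace(JJ^T) = 4.4664, det(JJ^T) = det(J)^2 = 1.15175824
s_max^2 = (4.4664 + sqrt(15.34169600))/2 = 4.19162386
s_min^2 = (4.4664 - sqrt(15.34169600))/2 = 0.27477614
kappa = s_max/s_min = sqrt(4.19162386/0.27477614) = 3.9057

3.9057


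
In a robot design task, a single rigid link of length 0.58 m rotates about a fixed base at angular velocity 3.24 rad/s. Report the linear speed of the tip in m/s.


v = L*omega = 0.58 * 3.24 = 1.8792

1.8792 m/s


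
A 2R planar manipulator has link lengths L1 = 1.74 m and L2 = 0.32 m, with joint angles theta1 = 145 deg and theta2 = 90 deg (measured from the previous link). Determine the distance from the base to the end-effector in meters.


x = L1*cos(th1) + L2*cos(th1+th2) = -1.608869
y = L1*sin(th1) + L2*sin(th1+th2) = 0.735894
d = sqrt(x^2 + y^2) = sqrt(2.588459 + 0.541540) = 1.7692

1.7692 m


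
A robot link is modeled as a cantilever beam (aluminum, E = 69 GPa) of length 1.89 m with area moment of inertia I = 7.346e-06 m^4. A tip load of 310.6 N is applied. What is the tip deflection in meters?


delta = F*L^3/(3*E*I) = 310.6*1.89^3/(3*6.900e+10*7.346e-06)
      = 2096.9441514/1520622 = 0.0014

0.0014 m


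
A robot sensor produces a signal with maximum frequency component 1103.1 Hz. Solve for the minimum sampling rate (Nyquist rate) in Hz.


f_s,min = 2*f_max = 2*1103.1 = 2206.2000

2206.2000 Hz


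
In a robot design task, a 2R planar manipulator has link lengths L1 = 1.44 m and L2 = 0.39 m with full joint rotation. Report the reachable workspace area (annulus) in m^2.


r_max = L1 + L2 = 1.8300, r_min = |L1 - L2| = 1.0500
A = pi*(r_max^2 - r_min^2) = pi*(3.3489 - 1.1025) = 7.0573

7.0573 m^2


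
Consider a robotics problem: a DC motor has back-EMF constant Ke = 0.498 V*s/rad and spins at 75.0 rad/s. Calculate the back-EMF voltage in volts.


V_emf = Ke * omega = 0.498*75.0 = 37.3500

37.3500 V


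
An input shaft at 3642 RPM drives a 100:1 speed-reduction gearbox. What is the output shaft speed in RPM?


omega_out = omega_in / N = 3642 / 100 = 36.4200

36.4200 RPM


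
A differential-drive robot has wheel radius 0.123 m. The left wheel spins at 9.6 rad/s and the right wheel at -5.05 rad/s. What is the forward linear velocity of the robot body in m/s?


v = r*(wR + wL)/2 = 0.123*(-5.05 + 9.6)/2 = 0.2798

0.2798 m/s


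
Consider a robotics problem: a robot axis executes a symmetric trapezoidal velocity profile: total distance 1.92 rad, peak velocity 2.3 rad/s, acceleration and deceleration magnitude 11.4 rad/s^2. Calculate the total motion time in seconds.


t_acc = v/a = 2.3/11.4 = 0.201754 s
d_acc = v^2/(2a) = 0.232018 rad (each ramp)
d_cruise = 1.92 - 2*0.232018 = 1.455964 rad
t_cruise = 1.455964/2.3 = 0.633028 s
t_total = 2*0.201754 + 0.633028 = 1.0365

1.0365 s


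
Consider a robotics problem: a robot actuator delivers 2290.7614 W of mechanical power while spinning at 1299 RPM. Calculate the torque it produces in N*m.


omega = 1299 * 2*pi/60 = 136.030962 rad/s
tau = P / omega = 2290.7614 / 136.030962 = 16.8400

16.8400 N*m


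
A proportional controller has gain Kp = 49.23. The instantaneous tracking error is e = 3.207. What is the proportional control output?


u_P = Kp * e = 49.23 * 3.207 = 157.8806

157.8806


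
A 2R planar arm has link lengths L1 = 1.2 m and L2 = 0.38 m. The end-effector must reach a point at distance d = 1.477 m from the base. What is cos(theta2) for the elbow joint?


cos(th2) = (d^2 - L1^2 - L2^2)/(2*L1*L2) = (1.477^2 - 1.2^2 - 0.38^2)/(2*1.2*0.38) = 0.6547

0.6547


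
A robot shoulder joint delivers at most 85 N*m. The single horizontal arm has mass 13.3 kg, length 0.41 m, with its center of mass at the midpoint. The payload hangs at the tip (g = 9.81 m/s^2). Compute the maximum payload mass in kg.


tau_arm = m_arm*g*(L/2) = 13.3*9.81*0.41/2 = 26.7470 N*m
tau_payload = tau_max - tau_arm = 85 - 26.7470 = 58.2530
m_payload = tau_payload / (g*L) = 58.2530 / (9.81*0.41) = 14.4832

14.4832 kg


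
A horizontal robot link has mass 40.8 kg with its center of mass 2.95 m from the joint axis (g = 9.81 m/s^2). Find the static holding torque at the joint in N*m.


tau = m*g*L = 40.8 * 9.81 * 2.95 = 1180.7316

1180.7316 N*m


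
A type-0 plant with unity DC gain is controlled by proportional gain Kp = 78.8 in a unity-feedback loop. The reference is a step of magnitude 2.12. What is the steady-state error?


e_ss = R/(1 + Kp) = 2.12/(1 + 78.8) = 2.12/79.8000 = 0.0266

0.0266


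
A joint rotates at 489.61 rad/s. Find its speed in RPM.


RPM = 489.61 * 60/(2*pi) = 4675.4311

4675.4311 RPM


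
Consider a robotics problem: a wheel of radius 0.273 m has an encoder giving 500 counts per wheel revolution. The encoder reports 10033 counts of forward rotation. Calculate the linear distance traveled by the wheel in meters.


revs = 10033/500 = 20.066000
d = revs * 2*pi*r = 20.066000 * 2*pi*0.273 = 34.4194

34.4194 m


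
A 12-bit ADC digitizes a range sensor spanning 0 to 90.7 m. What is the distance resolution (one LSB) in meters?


res = range / 2^n = 90.7/2^12 = 90.7/4096 = 0.0221

0.0221 m


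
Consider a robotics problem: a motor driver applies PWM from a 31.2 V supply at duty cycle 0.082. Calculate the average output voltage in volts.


V_avg = V_supply * D = 31.2*0.082 = 2.5584

2.5584 V


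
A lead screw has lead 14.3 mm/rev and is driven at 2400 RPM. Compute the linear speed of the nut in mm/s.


v = lead * (RPM/60) = 14.3*2400/60 = 572.0000

572.0000 mm/s


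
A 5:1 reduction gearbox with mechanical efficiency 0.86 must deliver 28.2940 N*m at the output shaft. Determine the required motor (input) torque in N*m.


tau_in = tau_out / (N * eta) = 28.2940 / (5 * 0.86) = 6.5800

6.5800 N*m


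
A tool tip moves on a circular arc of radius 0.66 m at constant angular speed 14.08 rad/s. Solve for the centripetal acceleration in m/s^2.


a_c = omega^2 * r = 14.08^2 * 0.66 = 130.8426

130.8426 m/s^2


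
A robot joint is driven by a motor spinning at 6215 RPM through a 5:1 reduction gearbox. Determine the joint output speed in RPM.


omega_joint = omega_motor / N = 6215 / 5 = 1243.0000

1243.0000 RPM


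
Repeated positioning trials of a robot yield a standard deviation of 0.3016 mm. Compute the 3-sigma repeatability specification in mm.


repeatability = 3*sigma = 3*0.3016 = 0.9048

0.9048 mm


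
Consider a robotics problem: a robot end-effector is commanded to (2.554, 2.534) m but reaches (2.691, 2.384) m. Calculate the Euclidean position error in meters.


dx = 2.691 - (2.554) = 0.1370, dy = 2.384 - (2.534) = -0.1500
err = sqrt(0.018769 + 0.022500) = 0.2031

0.2031 m


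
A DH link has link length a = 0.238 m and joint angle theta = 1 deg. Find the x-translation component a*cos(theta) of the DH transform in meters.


a*cos(theta) = 0.238*cos(1 deg) = 0.2380

0.2380 m


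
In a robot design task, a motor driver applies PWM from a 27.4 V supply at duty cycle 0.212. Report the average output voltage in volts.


V_avg = V_supply * D = 27.4*0.212 = 5.8088

5.8088 V


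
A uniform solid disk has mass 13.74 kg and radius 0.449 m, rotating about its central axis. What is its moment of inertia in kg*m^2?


I = (1/2)*m*R^2 = 0.5*13.74*0.449^2 = 1.3850

1.3850 kg*m^2


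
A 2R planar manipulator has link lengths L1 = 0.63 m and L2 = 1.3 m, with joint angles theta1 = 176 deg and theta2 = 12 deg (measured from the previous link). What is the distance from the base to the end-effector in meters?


x = L1*cos(th1) + L2*cos(th1+th2) = -1.915814
y = L1*sin(th1) + L2*sin(th1+th2) = -0.136978
d = sqrt(x^2 + y^2) = sqrt(3.670343 + 0.018763) = 1.9207

1.9207 m


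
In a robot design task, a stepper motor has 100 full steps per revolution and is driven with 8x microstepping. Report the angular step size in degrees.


step = 360/(100*8) = 360/800 = 0.4500

0.4500 degrees


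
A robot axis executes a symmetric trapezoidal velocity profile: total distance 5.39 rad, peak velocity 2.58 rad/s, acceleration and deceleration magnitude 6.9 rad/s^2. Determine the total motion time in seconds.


t_acc = v/a = 2.58/6.9 = 0.373913 s
d_acc = v^2/(2a) = 0.482348 rad (each ramp)
d_cruise = 5.39 - 2*0.482348 = 4.425304 rad
t_cruise = 4.425304/2.58 = 1.715234 s
t_total = 2*0.373913 + 1.715234 = 2.4631

2.4631 s


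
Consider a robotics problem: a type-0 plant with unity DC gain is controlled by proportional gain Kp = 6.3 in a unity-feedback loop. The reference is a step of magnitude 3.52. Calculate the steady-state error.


e_ss = R/(1 + Kp) = 3.52/(1 + 6.3) = 3.52/7.3000 = 0.4822

0.4822


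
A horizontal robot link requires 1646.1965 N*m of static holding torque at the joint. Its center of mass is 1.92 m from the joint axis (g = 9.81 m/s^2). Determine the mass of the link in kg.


m = tau / (g*L) = 1646.1965 / (9.81 * 1.92) = 87.4000

87.4000 kg


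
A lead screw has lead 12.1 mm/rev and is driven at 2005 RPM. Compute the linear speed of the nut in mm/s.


v = lead * (RPM/60) = 12.1*2005/60 = 404.3417

404.3417 mm/s


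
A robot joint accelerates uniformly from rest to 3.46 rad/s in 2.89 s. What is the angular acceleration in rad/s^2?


alpha = delta_omega / t = 3.46 / 2.89 = 1.1972

1.1972 rad/s^2


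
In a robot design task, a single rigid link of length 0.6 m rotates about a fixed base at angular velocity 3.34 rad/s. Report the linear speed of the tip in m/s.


v = L*omega = 0.6 * 3.34 = 2.0040

2.0040 m/s


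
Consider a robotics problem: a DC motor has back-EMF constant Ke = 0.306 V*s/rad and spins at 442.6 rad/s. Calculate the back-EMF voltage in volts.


V_emf = Ke * omega = 0.306*442.6 = 135.4356

135.4356 V


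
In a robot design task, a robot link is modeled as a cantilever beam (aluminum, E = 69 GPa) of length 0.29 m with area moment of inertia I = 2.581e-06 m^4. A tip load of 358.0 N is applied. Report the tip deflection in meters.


delta = F*L^3/(3*E*I) = 358.0*0.29^3/(3*6.900e+10*2.581e-06)
      = 8.731262/534267 = 1.6343e-05

1.6343e-05 m


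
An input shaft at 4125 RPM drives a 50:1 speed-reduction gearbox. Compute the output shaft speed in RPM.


omega_out = omega_in / N = 4125 / 50 = 82.5000

82.5000 RPM


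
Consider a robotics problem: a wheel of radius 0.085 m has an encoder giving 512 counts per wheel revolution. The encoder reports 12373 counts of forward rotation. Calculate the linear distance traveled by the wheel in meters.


revs = 12373/512 = 24.166016
d = revs * 2*pi*r = 24.166016 * 2*pi*0.085 = 12.9064

12.9064 m


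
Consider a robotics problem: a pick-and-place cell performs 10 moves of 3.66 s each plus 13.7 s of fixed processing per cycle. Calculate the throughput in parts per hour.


T_cycle = 10*3.66 + 13.7 = 50.3000 s
rate = 3600/T = 71.5706

71.5706 parts/hour


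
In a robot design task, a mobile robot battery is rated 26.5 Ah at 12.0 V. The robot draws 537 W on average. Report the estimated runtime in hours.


E = 26.5*12.0 = 318.0000 Wh
t = E/P = 318.0000/537 = 0.5922

0.5922 hours


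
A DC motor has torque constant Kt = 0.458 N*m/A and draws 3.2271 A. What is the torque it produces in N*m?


tau = Kt * I = 0.458*3.2271 = 1.4780

1.4780 N*m


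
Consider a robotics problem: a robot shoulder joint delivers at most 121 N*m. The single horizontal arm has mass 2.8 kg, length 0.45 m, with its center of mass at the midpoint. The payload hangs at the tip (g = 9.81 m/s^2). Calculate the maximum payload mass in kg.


tau_arm = m_arm*g*(L/2) = 2.8*9.81*0.45/2 = 6.1803 N*m
tau_payload = tau_max - tau_arm = 121 - 6.1803 = 114.8197
m_payload = tau_payload / (g*L) = 114.8197 / (9.81*0.45) = 26.0097

26.0097 kg


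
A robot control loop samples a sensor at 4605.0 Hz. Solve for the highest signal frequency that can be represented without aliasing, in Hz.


f_max = f_s/2 = 4605.0/2 = 2302.5000

2302.5000 Hz


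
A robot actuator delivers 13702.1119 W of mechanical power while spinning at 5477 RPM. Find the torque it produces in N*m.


omega = 5477 * 2*pi/60 = 573.550099 rad/s
tau = P / omega = 13702.1119 / 573.550099 = 23.8900

23.8900 N*m


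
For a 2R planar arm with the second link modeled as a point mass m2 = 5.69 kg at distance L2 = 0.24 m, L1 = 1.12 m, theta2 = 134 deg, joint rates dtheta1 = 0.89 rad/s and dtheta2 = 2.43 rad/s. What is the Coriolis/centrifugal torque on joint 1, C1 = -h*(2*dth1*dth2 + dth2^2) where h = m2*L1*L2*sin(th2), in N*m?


h = m2*L1*L2*sin(th2) = 5.69*1.12*0.24*sin(134 deg) = 1.100210
C1 = -h*(2*0.89*2.43 + 2.43^2) = -1.100210*10.2303 = -11.2555

-11.2555 N*m


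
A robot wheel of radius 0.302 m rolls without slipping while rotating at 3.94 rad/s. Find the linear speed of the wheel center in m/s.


v = omega * r = 3.94 * 0.302 = 1.1899

1.1899 m/s


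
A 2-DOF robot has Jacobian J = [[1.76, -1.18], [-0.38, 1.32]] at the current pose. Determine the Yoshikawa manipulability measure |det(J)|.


det(J) = 1.76*1.32 - (-1.18)*(-0.38) = 1.8748
|det(J)| = 1.8748

1.8748


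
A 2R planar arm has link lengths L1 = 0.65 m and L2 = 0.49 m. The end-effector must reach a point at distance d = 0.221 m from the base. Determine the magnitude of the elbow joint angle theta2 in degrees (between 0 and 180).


cos(th2) = (d^2 - L1^2 - L2^2)/(2*L1*L2) = (0.221^2 - 0.65^2 - 0.49^2)/(2*0.65*0.49) = -0.96351491
th2 = acos(-0.96351491) = 164.4752 deg

164.4752 degrees


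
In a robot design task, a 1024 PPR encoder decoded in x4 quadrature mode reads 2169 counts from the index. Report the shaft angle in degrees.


angle = counts * 360 / (PPR*4) = 2169 * 360 / 4096 = 190.6348

190.6348 degrees


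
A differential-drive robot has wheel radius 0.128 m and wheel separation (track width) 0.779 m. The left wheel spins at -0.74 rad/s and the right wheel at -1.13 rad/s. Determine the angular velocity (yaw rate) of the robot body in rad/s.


omega = r*(wR - wL)/L = 0.128*(-1.13 - (-0.74))/0.779 = -0.0641

-0.0641 rad/s


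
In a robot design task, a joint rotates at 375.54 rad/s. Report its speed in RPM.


RPM = 375.54 * 60/(2*pi) = 3586.1428

3586.1428 RPM


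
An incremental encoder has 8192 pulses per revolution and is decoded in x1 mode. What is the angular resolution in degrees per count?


resolution = 360 / (PPR * 1) = 360 / 8192 = 0.0439

0.0439 degrees


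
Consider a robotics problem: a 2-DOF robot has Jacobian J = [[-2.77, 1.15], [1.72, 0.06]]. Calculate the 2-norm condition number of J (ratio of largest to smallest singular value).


JJ^T eigenvalues: trace(JJ^T) = 11.9574, det(JJ^T) = det(J)^2 = 4.59759364
s_max^2 = (11.9574 + sqrt(124.58904020))/2 = 11.55967304
s_min^2 = (11.9574 - sqrt(124.58904020))/2 = 0.39772696
kappa = s_max/s_min = sqrt(11.55967304/0.39772696) = 5.3911

5.3911


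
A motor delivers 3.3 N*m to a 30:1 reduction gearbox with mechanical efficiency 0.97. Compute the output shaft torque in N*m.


tau_out = tau_in * N * eta = 3.3 * 30 * 0.97 = 96.0300

96.0300 N*m


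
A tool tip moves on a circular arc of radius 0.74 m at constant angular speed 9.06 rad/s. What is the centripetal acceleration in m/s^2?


a_c = omega^2 * r = 9.06^2 * 0.74 = 60.7419

60.7419 m/s^2


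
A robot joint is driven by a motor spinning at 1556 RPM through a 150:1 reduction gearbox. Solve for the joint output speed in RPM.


omega_joint = omega_motor / N = 1556 / 150 = 10.3733

10.3733 RPM


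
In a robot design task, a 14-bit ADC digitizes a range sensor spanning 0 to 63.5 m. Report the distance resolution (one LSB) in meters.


res = range / 2^n = 63.5/2^14 = 63.5/16384 = 0.0039

0.0039 m


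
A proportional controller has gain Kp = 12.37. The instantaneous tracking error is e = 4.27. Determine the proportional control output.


u_P = Kp * e = 12.37 * 4.27 = 52.8199

52.8199


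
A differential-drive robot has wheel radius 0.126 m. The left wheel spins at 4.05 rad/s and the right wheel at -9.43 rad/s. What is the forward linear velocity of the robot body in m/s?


v = r*(wR + wL)/2 = 0.126*(-9.43 + 4.05)/2 = -0.3389

-0.3389 m/s


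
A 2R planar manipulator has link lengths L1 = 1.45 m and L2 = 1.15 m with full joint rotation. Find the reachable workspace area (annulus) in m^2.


r_max = L1 + L2 = 2.6000, r_min = |L1 - L2| = 0.3000
A = pi*(r_max^2 - r_min^2) = pi*(6.7600 - 0.0900) = 20.9544

20.9544 m^2


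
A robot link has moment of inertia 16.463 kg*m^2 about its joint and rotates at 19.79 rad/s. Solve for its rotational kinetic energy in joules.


KE = (1/2)*I*omega^2 = 0.5*16.463*19.79^2 = 3223.8184

3223.8184 J


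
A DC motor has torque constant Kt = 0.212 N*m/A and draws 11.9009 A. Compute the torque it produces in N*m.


tau = Kt * I = 0.212*11.9009 = 2.5230

2.5230 N*m


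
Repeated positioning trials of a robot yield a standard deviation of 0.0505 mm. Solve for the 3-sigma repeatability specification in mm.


repeatability = 3*sigma = 3*0.0505 = 0.1515

0.1515 mm


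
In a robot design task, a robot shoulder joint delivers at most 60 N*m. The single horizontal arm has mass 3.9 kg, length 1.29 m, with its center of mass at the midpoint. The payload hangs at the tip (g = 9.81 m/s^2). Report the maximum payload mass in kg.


tau_arm = m_arm*g*(L/2) = 3.9*9.81*1.29/2 = 24.6771 N*m
tau_payload = tau_max - tau_arm = 60 - 24.6771 = 35.3229
m_payload = tau_payload / (g*L) = 35.3229 / (9.81*1.29) = 2.7912

2.7912 kg


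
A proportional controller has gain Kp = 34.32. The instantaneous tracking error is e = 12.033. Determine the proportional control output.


u_P = Kp * e = 34.32 * 12.033 = 412.9726

412.9726


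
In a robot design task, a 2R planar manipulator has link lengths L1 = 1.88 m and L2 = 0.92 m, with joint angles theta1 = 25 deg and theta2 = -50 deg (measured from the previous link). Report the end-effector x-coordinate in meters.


x = L1*cos(th1) + L2*cos(th1+th2) = 1.88*cos(25 deg) + 0.92*cos(-25 deg) = 2.5377

2.5377 m


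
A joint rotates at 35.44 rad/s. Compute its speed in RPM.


RPM = 35.44 * 60/(2*pi) = 338.4271

338.4271 RPM


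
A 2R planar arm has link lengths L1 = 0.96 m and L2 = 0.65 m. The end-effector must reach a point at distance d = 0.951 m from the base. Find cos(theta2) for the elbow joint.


cos(th2) = (d^2 - L1^2 - L2^2)/(2*L1*L2) = (0.951^2 - 0.96^2 - 0.65^2)/(2*0.96*0.65) = -0.3523

-0.3523


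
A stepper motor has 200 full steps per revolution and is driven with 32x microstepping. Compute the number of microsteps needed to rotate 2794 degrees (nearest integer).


step_size = 360/(200*32) = 360/6400 = 0.056250 deg
n = 2794/(360/6400) = 2794*6400/360 = 49671.1111 -> 49671

49671 steps


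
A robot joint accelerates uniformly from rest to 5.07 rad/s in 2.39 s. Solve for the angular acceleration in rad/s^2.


alpha = delta_omega / t = 5.07 / 2.39 = 2.1213

2.1213 rad/s^2


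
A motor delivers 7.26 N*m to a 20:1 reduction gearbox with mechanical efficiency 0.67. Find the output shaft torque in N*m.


tau_out = tau_in * N * eta = 7.26 * 20 * 0.67 = 97.2840

97.2840 N*m


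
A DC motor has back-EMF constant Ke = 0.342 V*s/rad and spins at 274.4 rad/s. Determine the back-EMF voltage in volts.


V_emf = Ke * omega = 0.342*274.4 = 93.8448

93.8448 V


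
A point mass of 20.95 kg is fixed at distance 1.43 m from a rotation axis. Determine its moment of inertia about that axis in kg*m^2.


I = m*r^2 = 20.95*1.43^2 = 42.8407

42.8407 kg*m^2


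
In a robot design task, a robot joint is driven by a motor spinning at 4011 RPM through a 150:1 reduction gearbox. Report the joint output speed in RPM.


omega_joint = omega_motor / N = 4011 / 150 = 26.7400

26.7400 RPM


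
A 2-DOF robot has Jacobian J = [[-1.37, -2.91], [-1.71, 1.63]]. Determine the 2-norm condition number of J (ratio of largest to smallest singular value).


JJ^T eigenvalues: trace(JJ^T) = 15.9260, det(JJ^T) = det(J)^2 = 51.97256464
s_max^2 = (15.9260 + sqrt(45.74721744))/2 = 11.34483447
s_min^2 = (15.9260 - sqrt(45.74721744))/2 = 4.58116553
kappa = s_max/s_min = sqrt(11.34483447/4.58116553) = 1.5737

1.5737


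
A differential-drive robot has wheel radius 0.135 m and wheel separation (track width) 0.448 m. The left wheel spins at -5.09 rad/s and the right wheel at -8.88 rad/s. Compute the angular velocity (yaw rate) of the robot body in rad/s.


omega = r*(wR - wL)/L = 0.135*(-8.88 - (-5.09))/0.448 = -1.1421

-1.1421 rad/s


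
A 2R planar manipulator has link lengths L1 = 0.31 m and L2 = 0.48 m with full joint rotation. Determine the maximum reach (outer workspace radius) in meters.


r_max = L1 + L2 = 0.31 + 0.48 = 0.7900

0.7900 m


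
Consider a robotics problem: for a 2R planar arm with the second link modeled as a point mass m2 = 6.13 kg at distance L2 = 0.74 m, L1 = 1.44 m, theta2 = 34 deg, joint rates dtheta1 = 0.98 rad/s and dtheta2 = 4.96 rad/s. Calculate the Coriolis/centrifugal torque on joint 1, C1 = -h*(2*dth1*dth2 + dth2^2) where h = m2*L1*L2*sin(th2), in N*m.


h = m2*L1*L2*sin(th2) = 6.13*1.44*0.74*sin(34 deg) = 3.652720
C1 = -h*(2*0.98*4.96 + 4.96^2) = -3.652720*34.3232 = -125.3730

-125.3730 N*m


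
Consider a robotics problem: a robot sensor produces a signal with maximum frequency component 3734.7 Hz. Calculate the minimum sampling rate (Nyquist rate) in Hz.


f_s,min = 2*f_max = 2*3734.7 = 7469.4000

7469.4000 Hz


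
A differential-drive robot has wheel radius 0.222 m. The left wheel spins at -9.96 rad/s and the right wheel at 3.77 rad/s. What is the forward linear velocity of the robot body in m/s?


v = r*(wR + wL)/2 = 0.222*(3.77 + -9.96)/2 = -0.6871

-0.6871 m/s


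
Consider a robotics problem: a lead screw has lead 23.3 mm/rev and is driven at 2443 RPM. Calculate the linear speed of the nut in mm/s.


v = lead * (RPM/60) = 23.3*2443/60 = 948.6983

948.6983 mm/s


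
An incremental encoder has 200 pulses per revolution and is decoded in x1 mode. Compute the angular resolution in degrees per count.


resolution = 360 / (PPR * 1) = 360 / 200 = 1.8000

1.8000 degrees


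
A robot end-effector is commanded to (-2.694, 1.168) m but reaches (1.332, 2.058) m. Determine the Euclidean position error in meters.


dx = 1.332 - (-2.694) = 4.0260, dy = 2.058 - (1.168) = 0.8900
err = sqrt(16.208676 + 0.792100) = 4.1232

4.1232 m


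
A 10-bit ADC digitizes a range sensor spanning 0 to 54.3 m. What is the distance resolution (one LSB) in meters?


res = range / 2^n = 54.3/2^10 = 54.3/1024 = 0.0530

0.0530 m


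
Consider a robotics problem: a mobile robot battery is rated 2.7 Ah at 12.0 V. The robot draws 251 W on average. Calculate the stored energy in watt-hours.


E = capacity * V = 2.7*12.0 = 32.4000

32.4000 Wh


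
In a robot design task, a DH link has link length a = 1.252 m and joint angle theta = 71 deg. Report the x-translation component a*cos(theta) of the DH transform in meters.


a*cos(theta) = 1.252*cos(71 deg) = 0.4076

0.4076 m


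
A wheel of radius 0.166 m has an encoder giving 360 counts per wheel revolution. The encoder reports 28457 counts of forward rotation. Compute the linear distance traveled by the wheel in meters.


revs = 28457/360 = 79.047222
d = revs * 2*pi*r = 79.047222 * 2*pi*0.166 = 82.4469

82.4469 m


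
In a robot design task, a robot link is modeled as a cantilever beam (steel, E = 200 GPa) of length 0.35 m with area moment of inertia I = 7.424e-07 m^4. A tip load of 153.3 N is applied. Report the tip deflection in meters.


delta = F*L^3/(3*E*I) = 153.3*0.35^3/(3*2.000e+11*7.424e-07)
      = 6.5727375/445440 = 1.4756e-05

1.4756e-05 m


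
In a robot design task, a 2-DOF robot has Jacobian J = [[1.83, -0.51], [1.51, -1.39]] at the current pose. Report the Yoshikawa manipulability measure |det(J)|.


det(J) = 1.83*-1.39 - (-0.51)*(1.51) = -1.7736
|det(J)| = 1.7736

1.7736


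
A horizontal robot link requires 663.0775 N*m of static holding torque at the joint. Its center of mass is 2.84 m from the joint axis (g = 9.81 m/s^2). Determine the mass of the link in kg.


m = tau / (g*L) = 663.0775 / (9.81 * 2.84) = 23.8000

23.8000 kg


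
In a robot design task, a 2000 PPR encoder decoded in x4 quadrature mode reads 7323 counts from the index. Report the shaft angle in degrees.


angle = counts * 360 / (PPR*4) = 7323 * 360 / 8000 = 329.5350

329.5350 degrees


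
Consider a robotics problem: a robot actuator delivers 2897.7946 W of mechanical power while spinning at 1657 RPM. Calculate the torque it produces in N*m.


omega = 1657 * 2*pi/60 = 173.520634 rad/s
tau = P / omega = 2897.7946 / 173.520634 = 16.7000

16.7000 N*m


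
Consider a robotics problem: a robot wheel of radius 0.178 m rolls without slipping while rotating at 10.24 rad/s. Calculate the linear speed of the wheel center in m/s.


v = omega * r = 10.24 * 0.178 = 1.8227

1.8227 m/s


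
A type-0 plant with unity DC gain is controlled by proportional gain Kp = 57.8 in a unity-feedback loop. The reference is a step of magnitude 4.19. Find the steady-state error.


e_ss = R/(1 + Kp) = 4.19/(1 + 57.8) = 4.19/58.8000 = 0.0713

0.0713


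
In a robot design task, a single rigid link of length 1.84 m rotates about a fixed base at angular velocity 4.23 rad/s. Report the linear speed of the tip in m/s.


v = L*omega = 1.84 * 4.23 = 7.7832

7.7832 m/s


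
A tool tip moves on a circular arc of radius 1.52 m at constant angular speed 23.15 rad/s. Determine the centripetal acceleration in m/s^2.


a_c = omega^2 * r = 23.15^2 * 1.52 = 814.6022

814.6022 m/s^2


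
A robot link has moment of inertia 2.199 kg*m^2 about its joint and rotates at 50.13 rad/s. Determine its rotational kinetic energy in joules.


KE = (1/2)*I*omega^2 = 0.5*2.199*50.13^2 = 2763.0621

2763.0621 J


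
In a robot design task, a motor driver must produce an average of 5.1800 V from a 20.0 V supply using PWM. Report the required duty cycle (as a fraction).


D = V_avg/V_supply = 5.1800/20.0 = 0.2590

0.2590


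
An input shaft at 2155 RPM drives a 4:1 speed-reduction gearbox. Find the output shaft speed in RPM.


omega_out = omega_in / N = 2155 / 4 = 538.7500

538.7500 RPM


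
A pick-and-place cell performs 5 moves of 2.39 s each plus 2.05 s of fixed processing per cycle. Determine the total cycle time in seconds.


T = 5*2.39 + 2.05 = 14.0000

14.0000 s


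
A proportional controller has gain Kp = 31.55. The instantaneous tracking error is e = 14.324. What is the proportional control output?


u_P = Kp * e = 31.55 * 14.324 = 451.9222

451.9222


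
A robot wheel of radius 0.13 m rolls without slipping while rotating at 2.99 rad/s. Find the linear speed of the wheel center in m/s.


v = omega * r = 2.99 * 0.13 = 0.3887

0.3887 m/s


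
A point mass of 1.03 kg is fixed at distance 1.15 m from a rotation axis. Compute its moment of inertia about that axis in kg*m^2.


I = m*r^2 = 1.03*1.15^2 = 1.3622

1.3622 kg*m^2


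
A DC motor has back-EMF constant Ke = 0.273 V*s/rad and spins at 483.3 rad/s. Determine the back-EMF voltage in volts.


V_emf = Ke * omega = 0.273*483.3 = 131.9409

131.9409 V


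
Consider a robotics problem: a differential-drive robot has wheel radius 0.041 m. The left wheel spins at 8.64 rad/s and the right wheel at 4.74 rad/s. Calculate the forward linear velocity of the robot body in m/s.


v = r*(wR + wL)/2 = 0.041*(4.74 + 8.64)/2 = 0.2743

0.2743 m/s


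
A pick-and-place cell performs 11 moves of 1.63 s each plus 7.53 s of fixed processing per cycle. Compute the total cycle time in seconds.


T = 11*1.63 + 7.53 = 25.4600

25.4600 s


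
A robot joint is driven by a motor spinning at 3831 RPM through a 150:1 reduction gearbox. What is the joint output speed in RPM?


omega_joint = omega_motor / N = 3831 / 150 = 25.5400

25.5400 RPM


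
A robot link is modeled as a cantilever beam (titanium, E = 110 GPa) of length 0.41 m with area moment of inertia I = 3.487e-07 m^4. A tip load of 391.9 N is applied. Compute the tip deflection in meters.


delta = F*L^3/(3*E*I) = 391.9*0.41^3/(3*1.100e+11*3.487e-07)
      = 27.0101399/115071 = 2.3473e-04

2.3473e-04 m


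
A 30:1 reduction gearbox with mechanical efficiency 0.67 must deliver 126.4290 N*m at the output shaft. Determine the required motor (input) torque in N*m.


tau_in = tau_out / (N * eta) = 126.4290 / (30 * 0.67) = 6.2900

6.2900 N*m


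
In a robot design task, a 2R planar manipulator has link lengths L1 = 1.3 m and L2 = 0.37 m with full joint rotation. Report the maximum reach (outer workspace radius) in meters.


r_max = L1 + L2 = 1.3 + 0.37 = 1.6700

1.6700 m


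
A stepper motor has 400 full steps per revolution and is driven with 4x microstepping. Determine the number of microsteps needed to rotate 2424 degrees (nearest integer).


step_size = 360/(400*4) = 360/1600 = 0.225000 deg
n = 2424/(360/1600) = 2424*1600/360 = 10773.3333 -> 10773

10773 steps


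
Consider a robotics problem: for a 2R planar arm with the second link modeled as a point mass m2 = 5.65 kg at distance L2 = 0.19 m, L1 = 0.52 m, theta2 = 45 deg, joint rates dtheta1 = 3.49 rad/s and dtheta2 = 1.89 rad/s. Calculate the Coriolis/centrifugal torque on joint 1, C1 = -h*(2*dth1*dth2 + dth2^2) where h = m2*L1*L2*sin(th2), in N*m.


h = m2*L1*L2*sin(th2) = 5.65*0.52*0.19*sin(45 deg) = 0.394721
C1 = -h*(2*3.49*1.89 + 1.89^2) = -0.394721*16.7643 = -6.6172

-6.6172 N*m


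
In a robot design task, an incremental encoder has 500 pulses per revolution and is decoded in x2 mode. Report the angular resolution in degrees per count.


resolution = 360 / (PPR * 2) = 360 / 1000 = 0.3600

0.3600 degrees


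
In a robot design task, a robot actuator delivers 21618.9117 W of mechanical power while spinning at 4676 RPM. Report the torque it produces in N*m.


omega = 4676 * 2*pi/60 = 489.669575 rad/s
tau = P / omega = 21618.9117 / 489.669575 = 44.1500

44.1500 N*m


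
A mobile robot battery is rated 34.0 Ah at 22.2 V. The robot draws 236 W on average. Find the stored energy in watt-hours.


E = capacity * V = 34.0*22.2 = 754.8000

754.8000 Wh


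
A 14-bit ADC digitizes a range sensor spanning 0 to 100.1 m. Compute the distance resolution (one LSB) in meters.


res = range / 2^n = 100.1/2^14 = 100.1/16384 = 0.0061

0.0061 m


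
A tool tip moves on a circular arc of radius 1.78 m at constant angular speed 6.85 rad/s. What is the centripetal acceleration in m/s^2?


a_c = omega^2 * r = 6.85^2 * 1.78 = 83.5220

83.5220 m/s^2


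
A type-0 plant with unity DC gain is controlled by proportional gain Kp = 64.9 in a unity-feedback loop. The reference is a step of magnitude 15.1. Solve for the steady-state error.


e_ss = R/(1 + Kp) = 15.1/(1 + 64.9) = 15.1/65.9000 = 0.2291

0.2291


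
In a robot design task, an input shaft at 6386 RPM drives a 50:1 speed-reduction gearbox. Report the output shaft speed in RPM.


omega_out = omega_in / N = 6386 / 50 = 127.7200

127.7200 RPM


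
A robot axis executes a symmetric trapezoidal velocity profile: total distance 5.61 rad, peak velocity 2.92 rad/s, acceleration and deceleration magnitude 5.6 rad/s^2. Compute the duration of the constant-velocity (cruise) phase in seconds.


t_acc = v/a = 0.521429 s, d_acc = v^2/(2a) = 0.761286 rad each
d_cruise = 5.61 - 2*0.761286 = 4.087428 rad
t_cruise = d_cruise/v = 4.087428/2.92 = 1.3998

1.3998 s


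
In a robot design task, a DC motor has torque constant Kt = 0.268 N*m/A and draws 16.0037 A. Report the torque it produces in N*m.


tau = Kt * I = 0.268*16.0037 = 4.2890

4.2890 N*m


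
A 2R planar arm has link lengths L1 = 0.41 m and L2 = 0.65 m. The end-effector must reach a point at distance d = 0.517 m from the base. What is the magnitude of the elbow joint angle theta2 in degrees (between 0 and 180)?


cos(th2) = (d^2 - L1^2 - L2^2)/(2*L1*L2) = (0.517^2 - 0.41^2 - 0.65^2)/(2*0.41*0.65) = -0.60658724
th2 = acos(-0.60658724) = 127.3431 deg

127.3431 degrees


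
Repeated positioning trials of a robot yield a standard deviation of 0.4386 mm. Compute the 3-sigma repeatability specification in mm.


repeatability = 3*sigma = 3*0.4386 = 1.3158

1.3158 mm


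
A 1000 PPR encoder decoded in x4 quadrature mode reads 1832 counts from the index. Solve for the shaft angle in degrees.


angle = counts * 360 / (PPR*4) = 1832 * 360 / 4000 = 164.8800

164.8800 degrees


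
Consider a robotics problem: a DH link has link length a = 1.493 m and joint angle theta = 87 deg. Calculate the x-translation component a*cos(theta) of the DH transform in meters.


a*cos(theta) = 1.493*cos(87 deg) = 0.0781

0.0781 m


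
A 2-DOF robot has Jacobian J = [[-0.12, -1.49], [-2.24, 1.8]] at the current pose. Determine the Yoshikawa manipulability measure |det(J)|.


det(J) = -0.12*1.8 - (-1.49)*(-2.24) = -3.5536
|det(J)| = 3.5536

3.5536


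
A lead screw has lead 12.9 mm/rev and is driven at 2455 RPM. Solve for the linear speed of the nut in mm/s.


v = lead * (RPM/60) = 12.9*2455/60 = 527.8250

527.8250 mm/s


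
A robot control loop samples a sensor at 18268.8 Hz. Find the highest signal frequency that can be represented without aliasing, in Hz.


f_max = f_s/2 = 18268.8/2 = 9134.4000

9134.4000 Hz


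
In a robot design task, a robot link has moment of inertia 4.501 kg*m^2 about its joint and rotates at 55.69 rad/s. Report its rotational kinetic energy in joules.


KE = (1/2)*I*omega^2 = 0.5*4.501*55.69^2 = 6979.6469

6979.6469 J


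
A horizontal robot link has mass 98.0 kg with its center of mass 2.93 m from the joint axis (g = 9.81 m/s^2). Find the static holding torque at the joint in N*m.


tau = m*g*L = 98.0 * 9.81 * 2.93 = 2816.8434

2816.8434 N*m


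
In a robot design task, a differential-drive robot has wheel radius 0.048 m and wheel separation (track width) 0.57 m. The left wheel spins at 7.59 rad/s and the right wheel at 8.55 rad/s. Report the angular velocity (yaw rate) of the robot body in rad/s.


omega = r*(wR - wL)/L = 0.048*(8.55 - (7.59))/0.57 = 0.0808

0.0808 rad/s


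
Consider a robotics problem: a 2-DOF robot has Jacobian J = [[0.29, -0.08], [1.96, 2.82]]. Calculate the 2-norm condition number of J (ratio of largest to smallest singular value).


JJ^T eigenvalues: trace(JJ^T) = 11.8845, det(JJ^T) = det(J)^2 = 0.94984516
s_max^2 = (11.8845 + sqrt(137.44195961))/2 = 11.80403214
s_min^2 = (11.8845 - sqrt(137.44195961))/2 = 0.08046786
kappa = s_max/s_min = sqrt(11.80403214/0.08046786) = 12.1117

12.1117


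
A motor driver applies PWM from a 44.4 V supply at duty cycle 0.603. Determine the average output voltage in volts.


V_avg = V_supply * D = 44.4*0.603 = 26.7732

26.7732 V


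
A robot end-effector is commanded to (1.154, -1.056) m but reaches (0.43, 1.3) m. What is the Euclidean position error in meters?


dx = 0.43 - (1.154) = -0.7240, dy = 1.3 - (-1.056) = 2.3560
err = sqrt(0.524176 + 5.550736) = 2.4647

2.4647 m


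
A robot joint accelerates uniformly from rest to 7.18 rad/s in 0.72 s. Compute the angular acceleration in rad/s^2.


alpha = delta_omega / t = 7.18 / 0.72 = 9.9722

9.9722 rad/s^2


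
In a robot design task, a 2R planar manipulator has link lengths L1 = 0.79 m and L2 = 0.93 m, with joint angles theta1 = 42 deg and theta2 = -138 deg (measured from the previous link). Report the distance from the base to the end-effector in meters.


x = L1*cos(th1) + L2*cos(th1+th2) = 0.489873
y = L1*sin(th1) + L2*sin(th1+th2) = -0.396292
d = sqrt(x^2 + y^2) = sqrt(0.239976 + 0.157047) = 0.6301

0.6301 m


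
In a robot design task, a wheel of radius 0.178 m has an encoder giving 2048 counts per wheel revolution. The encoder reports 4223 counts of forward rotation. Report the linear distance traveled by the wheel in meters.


revs = 4223/2048 = 2.062012
d = revs * 2*pi*r = 2.062012 * 2*pi*0.178 = 2.3062

2.3062 m
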